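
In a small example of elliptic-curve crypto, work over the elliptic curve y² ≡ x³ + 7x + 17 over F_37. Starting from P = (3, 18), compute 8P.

(3, 19)

Double-and-add on 8 = (1000)₂. Start with P = (3, 18) for the leading 1-bit.
double: tangent at (3, 18): λ = (3·3² + 7)/(2·18) ≡ 34/36. 36⁻¹ ≡ 36 (mod 37) since 36·36 = 1296 ≡ 1, so λ ≡ 34·36 ≡ 3.
  x = λ² - 3 - 3 = 9 - 6 ≡ 3; y = λ·(3 - 3) - 18 ≡ 19. → (3, 19)
double: tangent at (3, 19): λ = (3·3² + 7)/(2·19) ≡ 34/1. 1⁻¹ ≡ 1 (mod 37) since 1·1 = 1 ≡ 1, so λ ≡ 34·1 ≡ 34.
  x = λ² - 3 - 3 = 1156 - 6 ≡ 3; y = λ·(3 - 3) - 19 ≡ 18. → (3, 18)
double: tangent at (3, 18): λ = (3·3² + 7)/(2·18) ≡ 34/36. 36⁻¹ ≡ 36 (mod 37) since 36·36 = 1296 ≡ 1, so λ ≡ 34·36 ≡ 3.
  x = λ² - 3 - 3 = 9 - 6 ≡ 3; y = λ·(3 - 3) - 18 ≡ 19. → (3, 19)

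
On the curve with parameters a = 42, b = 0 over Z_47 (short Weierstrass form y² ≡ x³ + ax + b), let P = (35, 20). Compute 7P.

(11, 17)

Double-and-add on 7 = (111)₂. Start with P = (35, 20) for the leading 1-bit.
double: tangent at (35, 20): λ = (3·35² + 42)/(2·20) ≡ 4/40. 40⁻¹ ≡ 20 (mod 47) since 40·20 = 800 ≡ 1, so λ ≡ 4·20 ≡ 33.
  x = λ² - 35 - 35 = 1089 - 70 ≡ 32; y = λ·(35 - 32) - 20 ≡ 32. → (32, 32)
add P: (32, 32) + (35, 20). λ = (20 - 32)/(35 - 32) ≡ 35/3 mod 47. 3⁻¹ ≡ 16 (mod 47) since 3·16 = 48 ≡ 1, so λ ≡ 43.
  x = λ² - 32 - 35 = 1849 - 67 ≡ 43; y = λ·(32 - 43) - 32 ≡ 12. → (43, 12)
double: tangent at (43, 12): λ = (3·43² + 42)/(2·12) ≡ 43/24. 24⁻¹ ≡ 2 (mod 47), so λ ≡ 43·2 ≡ 39.
  x = λ² - 43 - 43 = 1521 - 86 ≡ 25; y = λ·(43 - 25) - 12 ≡ 32. → (25, 32)
add P: (25, 32) + (35, 20). λ = (20 - 32)/(35 - 25) ≡ 35/10 mod 47. 10⁻¹ ≡ 33 (mod 47) since 10·33 = 330 ≡ 1, so λ ≡ 27.
  x = λ² - 25 - 35 = 729 - 60 ≡ 11; y = λ·(25 - 11) - 32 ≡ 17. → (11, 17)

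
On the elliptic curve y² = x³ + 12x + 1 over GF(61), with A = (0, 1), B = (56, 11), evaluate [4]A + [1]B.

First 4A:
Double-and-add on 4 = (100)₂. Start with A = (0, 1) for the leading 1-bit.
double: tangent at (0, 1): λ = (3·0² + 12)/(2·1) ≡ 12/2. 2⁻¹ ≡ 31 (mod 61), so λ ≡ 12·31 ≡ 6.
  x = λ² - 0 - 0 = 36 - 0 ≡ 36; y = λ·(0 - 36) - 1 ≡ 27. → (36, 27)
double: tangent at (36, 27): λ = (3·36² + 12)/(2·27) ≡ 57/54. 54⁻¹ ≡ 26 (mod 61), so λ ≡ 57·26 ≡ 18.
  x = λ² - 36 - 36 = 324 - 72 ≡ 8; y = λ·(36 - 8) - 27 ≡ 50. → (8, 50)
4A = (8, 50).
Finally 4A + B:
(8, 50) + (56, 11). λ = (11 - 50)/(56 - 8) ≡ 22/48 mod 61. 48⁻¹ ≡ 14 (mod 61) since 48·14 = 672 ≡ 1, so λ ≡ 3.
  x = λ² - 8 - 56 = 9 - 64 ≡ 6; y = λ·(8 - 6) - 50 ≡ 17. → (6, 17)

(6, 17)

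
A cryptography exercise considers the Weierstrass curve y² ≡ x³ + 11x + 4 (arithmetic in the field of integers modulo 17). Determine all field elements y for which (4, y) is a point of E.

x³ + 11x + 4 = 112 ≡ 10 (mod 17).
10 is a non-residue mod 17; no y exists.

none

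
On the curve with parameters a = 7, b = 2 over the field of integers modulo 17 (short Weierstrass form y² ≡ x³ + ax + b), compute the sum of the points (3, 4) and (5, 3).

(3, 4) + (5, 3). λ = (3 - 4)/(5 - 3) ≡ 16/2 mod 17. 2⁻¹ ≡ 9 (mod 17), so λ ≡ 8.
  x = λ² - 3 - 5 = 64 - 8 ≡ 5; y = λ·(3 - 5) - 4 ≡ 14. → (5, 14)

(5, 14)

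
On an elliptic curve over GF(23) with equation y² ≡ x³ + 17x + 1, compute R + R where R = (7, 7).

tangent at (7, 7): λ = (3·7² + 17)/(2·7) ≡ 3/14. 14⁻¹ ≡ 5 (mod 23) since 14·5 = 70 ≡ 1, so λ ≡ 3·5 ≡ 15.
  x = λ² - 7 - 7 = 225 - 14 ≡ 4; y = λ·(7 - 4) - 7 ≡ 15. → (4, 15)

(4, 15)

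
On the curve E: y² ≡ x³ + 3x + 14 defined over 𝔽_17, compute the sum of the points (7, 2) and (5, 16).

(3, 4)

(7, 2) + (5, 16). λ = (16 - 2)/(5 - 7) ≡ 14/15 mod 17. 15⁻¹ ≡ 8 (mod 17), so λ ≡ 10.
  x = λ² - 7 - 5 = 100 - 12 ≡ 3; y = λ·(7 - 3) - 2 ≡ 4. → (3, 4)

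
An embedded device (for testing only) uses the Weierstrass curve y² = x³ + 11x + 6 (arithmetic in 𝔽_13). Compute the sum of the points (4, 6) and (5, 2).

(4, 6) + (5, 2). λ = (2 - 6)/(5 - 4) ≡ 9/1 mod 13. 1⁻¹ ≡ 1 (mod 13), so λ ≡ 9.
  x = λ² - 4 - 5 = 81 - 9 ≡ 7; y = λ·(4 - 7) - 6 ≡ 6. → (7, 6)

(7, 6)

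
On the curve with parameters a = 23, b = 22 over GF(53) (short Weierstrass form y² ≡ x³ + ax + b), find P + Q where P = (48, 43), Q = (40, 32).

(48, 43) + (40, 32). λ = (32 - 43)/(40 - 48) ≡ 42/45 mod 53. 45⁻¹ ≡ 33 (mod 53) since 45·33 = 1485 ≡ 1, so λ ≡ 8.
  x = λ² - 48 - 40 = 64 - 88 ≡ 29; y = λ·(48 - 29) - 43 ≡ 3. → (29, 3)

(29, 3)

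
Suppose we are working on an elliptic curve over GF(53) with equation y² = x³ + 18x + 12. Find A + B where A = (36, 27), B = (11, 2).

(7, 2)

(36, 27) + (11, 2). λ = (2 - 27)/(11 - 36) ≡ 28/28 mod 53. 28⁻¹ ≡ 36 (mod 53), so λ ≡ 1.
  x = λ² - 36 - 11 = 1 - 47 ≡ 7; y = λ·(36 - 7) - 27 ≡ 2. → (7, 2)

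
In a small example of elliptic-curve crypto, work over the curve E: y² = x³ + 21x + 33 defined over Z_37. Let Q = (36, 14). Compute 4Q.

(11, 2)

Double-and-add on 4 = (100)₂. Start with Q = (36, 14) for the leading 1-bit.
double: tangent at (36, 14): λ = (3·36² + 21)/(2·14) ≡ 24/28. 28⁻¹ ≡ 4 (mod 37), so λ ≡ 24·4 ≡ 22.
  x = λ² - 36 - 36 = 484 - 72 ≡ 5; y = λ·(36 - 5) - 14 ≡ 2. → (5, 2)
double: tangent at (5, 2): λ = (3·5² + 21)/(2·2) ≡ 22/4. 4⁻¹ ≡ 28 (mod 37), so λ ≡ 22·28 ≡ 24.
  x = λ² - 5 - 5 = 576 - 10 ≡ 11; y = λ·(5 - 11) - 2 ≡ 2. → (11, 2)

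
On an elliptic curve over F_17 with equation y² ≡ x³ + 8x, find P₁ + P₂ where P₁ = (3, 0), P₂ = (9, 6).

(6, 14)

(3, 0) + (9, 6). λ = (6 - 0)/(9 - 3) ≡ 6/6 mod 17. 6⁻¹ ≡ 3 (mod 17), so λ ≡ 1.
  x = λ² - 3 - 9 = 1 - 12 ≡ 6; y = λ·(3 - 6) - 0 ≡ 14. → (6, 14)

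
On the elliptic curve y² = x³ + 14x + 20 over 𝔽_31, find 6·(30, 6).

(30, 25)

Write Q = (30, 6).
Double-and-add on 6 = (110)₂. Start with Q = (30, 6) for the leading 1-bit.
double: tangent at (30, 6): λ = (3·30² + 14)/(2·6) ≡ 17/12. 12⁻¹ ≡ 13 (mod 31) since 12·13 = 156 ≡ 1, so λ ≡ 17·13 ≡ 4.
  x = λ² - 30 - 30 = 16 - 60 ≡ 18; y = λ·(30 - 18) - 6 ≡ 11. → (18, 11)
add Q: (18, 11) + (30, 6). λ = (6 - 11)/(30 - 18) ≡ 26/12 mod 31. 12⁻¹ ≡ 13 (mod 31) since 12·13 = 156 ≡ 1, so λ ≡ 28.
  x = λ² - 18 - 30 = 784 - 48 ≡ 23; y = λ·(18 - 23) - 11 ≡ 4. → (23, 4)
double: tangent at (23, 4): λ = (3·23² + 14)/(2·4) ≡ 20/8. 8⁻¹ ≡ 4 (mod 31), so λ ≡ 20·4 ≡ 18.
  x = λ² - 23 - 23 = 324 - 46 ≡ 30; y = λ·(23 - 30) - 4 ≡ 25. → (30, 25)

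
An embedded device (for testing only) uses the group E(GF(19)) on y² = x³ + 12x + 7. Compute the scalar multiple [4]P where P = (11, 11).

(1, 1)

Double-and-add on 4 = (100)₂. Start with P = (11, 11) for the leading 1-bit.
double: tangent at (11, 11): λ = (3·11² + 12)/(2·11) ≡ 14/3. 3⁻¹ ≡ 13 (mod 19) since 3·13 = 39 ≡ 1, so λ ≡ 14·13 ≡ 11.
  x = λ² - 11 - 11 = 121 - 22 ≡ 4; y = λ·(11 - 4) - 11 ≡ 9. → (4, 9)
double: tangent at (4, 9): λ = (3·4² + 12)/(2·9) ≡ 3/18. 18⁻¹ ≡ 18 (mod 19), so λ ≡ 3·18 ≡ 16.
  x = λ² - 4 - 4 = 256 - 8 ≡ 1; y = λ·(4 - 1) - 9 ≡ 1. → (1, 1)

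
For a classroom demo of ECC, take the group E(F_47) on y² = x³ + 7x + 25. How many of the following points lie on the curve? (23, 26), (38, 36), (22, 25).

(23, 26): 26² ≡ 18, rhs ≡ 39 → off.
(38, 36): 36² ≡ 27, rhs ≡ 32 → off.
(22, 25): 25² ≡ 14, rhs ≡ 17 → off.

0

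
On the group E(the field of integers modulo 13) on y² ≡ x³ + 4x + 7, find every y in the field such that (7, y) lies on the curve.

1, 12

x³ + 4x + 7 = 378 ≡ 1 (mod 13).
Square roots of 1 mod 13: 1 and 12 (since 1² = 1 ≡ 1).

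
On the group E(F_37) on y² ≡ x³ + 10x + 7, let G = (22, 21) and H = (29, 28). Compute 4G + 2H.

First 4G:
Repeated addition: build up to 4G.
2G: tangent at (22, 21): λ = (3·22² + 10)/(2·21) ≡ 19/5. 5⁻¹ ≡ 15 (mod 37) since 5·15 = 75 ≡ 1, so λ ≡ 19·15 ≡ 26.
  x = λ² - 22 - 22 = 676 - 44 ≡ 3; y = λ·(22 - 3) - 21 ≡ 29. → (3, 29)
3G: (3, 29) + (22, 21). λ = (21 - 29)/(22 - 3) ≡ 29/19 mod 37. 19⁻¹ ≡ 2 (mod 37), so λ ≡ 21.
  x = λ² - 3 - 22 = 441 - 25 ≡ 9; y = λ·(3 - 9) - 29 ≡ 30. → (9, 30)
4G: (9, 30) + (22, 21). λ = (21 - 30)/(22 - 9) ≡ 28/13 mod 37. 13⁻¹ ≡ 20 (mod 37), so λ ≡ 5.
  x = λ² - 9 - 22 = 25 - 31 ≡ 31; y = λ·(9 - 31) - 30 ≡ 8. → (31, 8)
4G = (31, 8).
Next 2H:
Repeated addition: build up to 2H.
2H: tangent at (29, 28): λ = (3·29² + 10)/(2·28) ≡ 17/19. 19⁻¹ ≡ 2 (mod 37), so λ ≡ 17·2 ≡ 34.
  x = λ² - 29 - 29 = 1156 - 58 ≡ 25; y = λ·(29 - 25) - 28 ≡ 34. → (25, 34)
2H = (25, 34).
Finally 4G + 2H:
(31, 8) + (25, 34). λ = (34 - 8)/(25 - 31) ≡ 26/31 mod 37. 31⁻¹ ≡ 6 (mod 37) since 31·6 = 186 ≡ 1, so λ ≡ 8.
  x = λ² - 31 - 25 = 64 - 56 ≡ 8; y = λ·(31 - 8) - 8 ≡ 28. → (8, 28)

(8, 28)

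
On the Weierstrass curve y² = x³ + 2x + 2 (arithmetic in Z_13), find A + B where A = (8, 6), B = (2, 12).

(4, 3)

(8, 6) + (2, 12). λ = (12 - 6)/(2 - 8) ≡ 6/7 mod 13. 7⁻¹ ≡ 2 (mod 13) since 7·2 = 14 ≡ 1, so λ ≡ 12.
  x = λ² - 8 - 2 = 144 - 10 ≡ 4; y = λ·(8 - 4) - 6 ≡ 3. → (4, 3)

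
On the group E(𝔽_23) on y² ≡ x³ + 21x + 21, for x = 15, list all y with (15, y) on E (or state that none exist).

10, 13

x³ + 21x + 21 = 3711 ≡ 8 (mod 23).
Square roots of 8 mod 23: 10 and 13 (since 10² = 100 ≡ 8).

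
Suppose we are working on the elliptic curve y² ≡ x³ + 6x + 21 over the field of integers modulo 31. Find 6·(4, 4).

Write P = (4, 4).
Repeated addition: build up to 6P.
2P: tangent at (4, 4): λ = (3·4² + 6)/(2·4) ≡ 23/8. 8⁻¹ ≡ 4 (mod 31) since 8·4 = 32 ≡ 1, so λ ≡ 23·4 ≡ 30.
  x = λ² - 4 - 4 = 900 - 8 ≡ 24; y = λ·(4 - 24) - 4 ≡ 16. → (24, 16)
3P: (24, 16) + (4, 4). λ = (4 - 16)/(4 - 24) ≡ 19/11 mod 31. 11⁻¹ ≡ 17 (mod 31), so λ ≡ 13.
  x = λ² - 24 - 4 = 169 - 28 ≡ 17; y = λ·(24 - 17) - 16 ≡ 13. → (17, 13)
4P: (17, 13) + (4, 4). λ = (4 - 13)/(4 - 17) ≡ 22/18 mod 31. 18⁻¹ ≡ 19 (mod 31) since 18·19 = 342 ≡ 1, so λ ≡ 15.
  x = λ² - 17 - 4 = 225 - 21 ≡ 18; y = λ·(17 - 18) - 13 ≡ 3. → (18, 3)
5P: (18, 3) + (4, 4). λ = (4 - 3)/(4 - 18) ≡ 1/17 mod 31. 17⁻¹ ≡ 11 (mod 31) since 17·11 = 187 ≡ 1, so λ ≡ 11.
  x = λ² - 18 - 4 = 121 - 22 ≡ 6; y = λ·(18 - 6) - 3 ≡ 5. → (6, 5)
6P: (6, 5) + (4, 4). λ = (4 - 5)/(4 - 6) ≡ 30/29 mod 31. 29⁻¹ ≡ 15 (mod 31), so λ ≡ 16.
  x = λ² - 6 - 4 = 256 - 10 ≡ 29; y = λ·(6 - 29) - 5 ≡ 30. → (29, 30)

(29, 30)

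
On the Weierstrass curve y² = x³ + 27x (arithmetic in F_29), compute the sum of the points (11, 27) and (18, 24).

(28, 1)

(11, 27) + (18, 24). λ = (24 - 27)/(18 - 11) ≡ 26/7 mod 29. 7⁻¹ ≡ 25 (mod 29), so λ ≡ 12.
  x = λ² - 11 - 18 = 144 - 29 ≡ 28; y = λ·(11 - 28) - 27 ≡ 1. → (28, 1)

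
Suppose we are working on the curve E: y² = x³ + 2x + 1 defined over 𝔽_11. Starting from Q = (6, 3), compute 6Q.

(1, 2)

Double-and-add on 6 = (110)₂. Start with Q = (6, 3) for the leading 1-bit.
double: tangent at (6, 3): λ = (3·6² + 2)/(2·3) ≡ 0/6. 6⁻¹ ≡ 2 (mod 11), so λ ≡ 0·2 ≡ 0.
  x = λ² - 6 - 6 = 0 - 12 ≡ 10; y = λ·(6 - 10) - 3 ≡ 8. → (10, 8)
add Q: (10, 8) + (6, 3). λ = (3 - 8)/(6 - 10) ≡ 6/7 mod 11. 7⁻¹ ≡ 8 (mod 11), so λ ≡ 4.
  x = λ² - 10 - 6 = 16 - 16 ≡ 0; y = λ·(10 - 0) - 8 ≡ 10. → (0, 10)
double: tangent at (0, 10): λ = (3·0² + 2)/(2·10) ≡ 2/9. 9⁻¹ ≡ 5 (mod 11) since 9·5 = 45 ≡ 1, so λ ≡ 2·5 ≡ 10.
  x = λ² - 0 - 0 = 100 - 0 ≡ 1; y = λ·(0 - 1) - 10 ≡ 2. → (1, 2)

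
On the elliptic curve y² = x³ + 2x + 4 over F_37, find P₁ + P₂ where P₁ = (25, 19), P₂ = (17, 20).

(6, 11)

(25, 19) + (17, 20). λ = (20 - 19)/(17 - 25) ≡ 1/29 mod 37. 29⁻¹ ≡ 23 (mod 37), so λ ≡ 23.
  x = λ² - 25 - 17 = 529 - 42 ≡ 6; y = λ·(25 - 6) - 19 ≡ 11. → (6, 11)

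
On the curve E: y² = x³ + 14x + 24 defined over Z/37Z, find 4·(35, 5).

(7, 13)

Write P = (35, 5).
Double-and-add on 4 = (100)₂. Start with P = (35, 5) for the leading 1-bit.
double: tangent at (35, 5): λ = (3·35² + 14)/(2·5) ≡ 26/10. 10⁻¹ ≡ 26 (mod 37) since 10·26 = 260 ≡ 1, so λ ≡ 26·26 ≡ 10.
  x = λ² - 35 - 35 = 100 - 70 ≡ 30; y = λ·(35 - 30) - 5 ≡ 8. → (30, 8)
double: tangent at (30, 8): λ = (3·30² + 14)/(2·8) ≡ 13/16. 16⁻¹ ≡ 7 (mod 37) since 16·7 = 112 ≡ 1, so λ ≡ 13·7 ≡ 17.
  x = λ² - 30 - 30 = 289 - 60 ≡ 7; y = λ·(30 - 7) - 8 ≡ 13. → (7, 13)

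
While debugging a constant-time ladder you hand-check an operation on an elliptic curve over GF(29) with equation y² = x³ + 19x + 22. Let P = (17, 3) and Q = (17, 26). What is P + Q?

The two points share x = 17 and their y-coordinates satisfy 3 + 26 ≡ 0 (mod 29), so they are inverses. Their sum is 𝒪.

O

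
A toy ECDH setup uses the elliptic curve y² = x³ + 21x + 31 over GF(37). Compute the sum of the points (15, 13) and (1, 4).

(25, 7)

(15, 13) + (1, 4). λ = (4 - 13)/(1 - 15) ≡ 28/23 mod 37. 23⁻¹ ≡ 29 (mod 37) since 23·29 = 667 ≡ 1, so λ ≡ 35.
  x = λ² - 15 - 1 = 1225 - 16 ≡ 25; y = λ·(15 - 25) - 13 ≡ 7. → (25, 7)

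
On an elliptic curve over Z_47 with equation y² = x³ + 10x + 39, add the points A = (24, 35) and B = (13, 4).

(16, 26)

(24, 35) + (13, 4). λ = (4 - 35)/(13 - 24) ≡ 16/36 mod 47. 36⁻¹ ≡ 17 (mod 47), so λ ≡ 37.
  x = λ² - 24 - 13 = 1369 - 37 ≡ 16; y = λ·(24 - 16) - 35 ≡ 26. → (16, 26)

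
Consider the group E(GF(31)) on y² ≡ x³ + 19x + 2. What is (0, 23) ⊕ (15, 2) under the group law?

(0, 23) + (15, 2). λ = (2 - 23)/(15 - 0) ≡ 10/15 mod 31. 15⁻¹ ≡ 29 (mod 31), so λ ≡ 11.
  x = λ² - 0 - 15 = 121 - 15 ≡ 13; y = λ·(0 - 13) - 23 ≡ 20. → (13, 20)

(13, 20)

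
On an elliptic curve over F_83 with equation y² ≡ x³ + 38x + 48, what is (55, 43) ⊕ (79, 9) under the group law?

(55, 43) + (79, 9). λ = (9 - 43)/(79 - 55) ≡ 49/24 mod 83. 24⁻¹ ≡ 45 (mod 83), so λ ≡ 47.
  x = λ² - 55 - 79 = 2209 - 134 ≡ 0; y = λ·(55 - 0) - 43 ≡ 52. → (0, 52)

(0, 52)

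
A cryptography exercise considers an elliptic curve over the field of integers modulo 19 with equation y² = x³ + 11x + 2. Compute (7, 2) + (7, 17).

O

The two points share x = 7 and their y-coordinates satisfy 2 + 17 ≡ 0 (mod 19), so they are inverses. Their sum is 𝒪.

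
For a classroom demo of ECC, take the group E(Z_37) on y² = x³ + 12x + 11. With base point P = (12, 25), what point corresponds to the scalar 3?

Repeated addition: build up to 3P.
2P: tangent at (12, 25): λ = (3·12² + 12)/(2·25) ≡ 0/13. 13⁻¹ ≡ 20 (mod 37), so λ ≡ 0·20 ≡ 0.
  x = λ² - 12 - 12 = 0 - 24 ≡ 13; y = λ·(12 - 13) - 25 ≡ 12. → (13, 12)
3P: (13, 12) + (12, 25). λ = (25 - 12)/(12 - 13) ≡ 13/36 mod 37. 36⁻¹ ≡ 36 (mod 37) since 36·36 = 1296 ≡ 1, so λ ≡ 24.
  x = λ² - 13 - 12 = 576 - 25 ≡ 33; y = λ·(13 - 33) - 12 ≡ 26. → (33, 26)

(33, 26)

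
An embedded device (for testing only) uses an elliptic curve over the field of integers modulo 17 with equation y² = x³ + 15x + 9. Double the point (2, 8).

tangent at (2, 8): λ = (3·2² + 15)/(2·8) ≡ 10/16. 16⁻¹ ≡ 16 (mod 17), so λ ≡ 10·16 ≡ 7.
  x = λ² - 2 - 2 = 49 - 4 ≡ 11; y = λ·(2 - 11) - 8 ≡ 14. → (11, 14)

(11, 14)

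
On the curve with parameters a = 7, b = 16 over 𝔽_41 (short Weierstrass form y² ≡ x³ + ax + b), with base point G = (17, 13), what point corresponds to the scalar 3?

(26, 29)

Repeated addition: build up to 3G.
2G: tangent at (17, 13): λ = (3·17² + 7)/(2·13) ≡ 13/26. 26⁻¹ ≡ 30 (mod 41), so λ ≡ 13·30 ≡ 21.
  x = λ² - 17 - 17 = 441 - 34 ≡ 38; y = λ·(17 - 38) - 13 ≡ 38. → (38, 38)
3G: (38, 38) + (17, 13). λ = (13 - 38)/(17 - 38) ≡ 16/20 mod 41. 20⁻¹ ≡ 39 (mod 41), so λ ≡ 9.
  x = λ² - 38 - 17 = 81 - 55 ≡ 26; y = λ·(38 - 26) - 38 ≡ 29. → (26, 29)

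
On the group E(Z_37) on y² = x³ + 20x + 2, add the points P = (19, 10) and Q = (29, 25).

(19, 27)

(19, 10) + (29, 25). λ = (25 - 10)/(29 - 19) ≡ 15/10 mod 37. 10⁻¹ ≡ 26 (mod 37), so λ ≡ 20.
  x = λ² - 19 - 29 = 400 - 48 ≡ 19; y = λ·(19 - 19) - 10 ≡ 27. → (19, 27)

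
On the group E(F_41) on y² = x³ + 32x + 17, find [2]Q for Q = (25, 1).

(9, 3)

tangent at (25, 1): λ = (3·25² + 32)/(2·1) ≡ 21/2. 2⁻¹ ≡ 21 (mod 41), so λ ≡ 21·21 ≡ 31.
  x = λ² - 25 - 25 = 961 - 50 ≡ 9; y = λ·(25 - 9) - 1 ≡ 3. → (9, 3)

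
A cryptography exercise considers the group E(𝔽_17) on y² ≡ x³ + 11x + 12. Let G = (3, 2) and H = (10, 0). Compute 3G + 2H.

First 3G:
Repeated addition: build up to 3G.
2G: tangent at (3, 2): λ = (3·3² + 11)/(2·2) ≡ 4/4. 4⁻¹ ≡ 13 (mod 17), so λ ≡ 4·13 ≡ 1.
  x = λ² - 3 - 3 = 1 - 6 ≡ 12; y = λ·(3 - 12) - 2 ≡ 6. → (12, 6)
3G: (12, 6) + (3, 2). λ = (2 - 6)/(3 - 12) ≡ 13/8 mod 17. 8⁻¹ ≡ 15 (mod 17), so λ ≡ 8.
  x = λ² - 12 - 3 = 64 - 15 ≡ 15; y = λ·(12 - 15) - 6 ≡ 4. → (15, 4)
3G = (15, 4).
Next 2H:
Repeated addition: build up to 2H.
2H: (10, 0) + (10, 0): same x and y₁ ≡ -y₂, so the sum is the point at infinity.
2H = the point at infinity.
Finally 3G + 2H:
(15, 4) + the point at infinity = (15, 4) (identity).

(15, 4)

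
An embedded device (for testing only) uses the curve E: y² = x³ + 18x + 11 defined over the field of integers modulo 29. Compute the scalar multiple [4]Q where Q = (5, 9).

Double-and-add on 4 = (100)₂. Start with Q = (5, 9) for the leading 1-bit.
double: tangent at (5, 9): λ = (3·5² + 18)/(2·9) ≡ 6/18. 18⁻¹ ≡ 21 (mod 29) since 18·21 = 378 ≡ 1, so λ ≡ 6·21 ≡ 10.
  x = λ² - 5 - 5 = 100 - 10 ≡ 3; y = λ·(5 - 3) - 9 ≡ 11. → (3, 11)
double: tangent at (3, 11): λ = (3·3² + 18)/(2·11) ≡ 16/22. 22⁻¹ ≡ 4 (mod 29), so λ ≡ 16·4 ≡ 6.
  x = λ² - 3 - 3 = 36 - 6 ≡ 1; y = λ·(3 - 1) - 11 ≡ 1. → (1, 1)

(1, 1)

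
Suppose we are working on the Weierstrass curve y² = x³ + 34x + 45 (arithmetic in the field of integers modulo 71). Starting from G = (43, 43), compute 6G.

(2, 11)

Repeated addition: build up to 6G.
2G: tangent at (43, 43): λ = (3·43² + 34)/(2·43) ≡ 43/15. 15⁻¹ ≡ 19 (mod 71), so λ ≡ 43·19 ≡ 36.
  x = λ² - 43 - 43 = 1296 - 86 ≡ 3; y = λ·(43 - 3) - 43 ≡ 48. → (3, 48)
3G: (3, 48) + (43, 43). λ = (43 - 48)/(43 - 3) ≡ 66/40 mod 71. 40⁻¹ ≡ 16 (mod 71) since 40·16 = 640 ≡ 1, so λ ≡ 62.
  x = λ² - 3 - 43 = 3844 - 46 ≡ 35; y = λ·(3 - 35) - 48 ≡ 27. → (35, 27)
4G: (35, 27) + (43, 43). λ = (43 - 27)/(43 - 35) ≡ 16/8 mod 71. 8⁻¹ ≡ 9 (mod 71), so λ ≡ 2.
  x = λ² - 35 - 43 = 4 - 78 ≡ 68; y = λ·(35 - 68) - 27 ≡ 49. → (68, 49)
5G: (68, 49) + (43, 43). λ = (43 - 49)/(43 - 68) ≡ 65/46 mod 71. 46⁻¹ ≡ 17 (mod 71) since 46·17 = 782 ≡ 1, so λ ≡ 40.
  x = λ² - 68 - 43 = 1600 - 111 ≡ 69; y = λ·(68 - 69) - 49 ≡ 53. → (69, 53)
6G: (69, 53) + (43, 43). λ = (43 - 53)/(43 - 69) ≡ 61/45 mod 71. 45⁻¹ ≡ 30 (mod 71), so λ ≡ 55.
  x = λ² - 69 - 43 = 3025 - 112 ≡ 2; y = λ·(69 - 2) - 53 ≡ 11. → (2, 11)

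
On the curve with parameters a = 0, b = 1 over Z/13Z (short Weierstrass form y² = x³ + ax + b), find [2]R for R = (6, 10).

tangent at (6, 10): λ = (3·6² + 0)/(2·10) ≡ 4/7. 7⁻¹ ≡ 2 (mod 13), so λ ≡ 4·2 ≡ 8.
  x = λ² - 6 - 6 = 64 - 12 ≡ 0; y = λ·(6 - 0) - 10 ≡ 12. → (0, 12)

(0, 12)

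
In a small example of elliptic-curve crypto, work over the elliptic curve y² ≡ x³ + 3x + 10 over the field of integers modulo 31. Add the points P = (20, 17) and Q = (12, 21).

(20, 17) + (12, 21). λ = (21 - 17)/(12 - 20) ≡ 4/23 mod 31. 23⁻¹ ≡ 27 (mod 31), so λ ≡ 15.
  x = λ² - 20 - 12 = 225 - 32 ≡ 7; y = λ·(20 - 7) - 17 ≡ 23. → (7, 23)

(7, 23)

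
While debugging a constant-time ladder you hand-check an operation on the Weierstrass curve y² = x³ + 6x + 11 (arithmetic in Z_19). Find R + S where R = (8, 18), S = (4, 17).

(8, 18) + (4, 17). λ = (17 - 18)/(4 - 8) ≡ 18/15 mod 19. 15⁻¹ ≡ 14 (mod 19) since 15·14 = 210 ≡ 1, so λ ≡ 5.
  x = λ² - 8 - 4 = 25 - 12 ≡ 13; y = λ·(8 - 13) - 18 ≡ 14. → (13, 14)

(13, 14)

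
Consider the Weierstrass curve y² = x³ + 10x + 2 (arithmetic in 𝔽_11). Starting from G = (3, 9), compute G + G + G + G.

(8, 0)

Double-and-add on 4 = (100)₂. Start with G = (3, 9) for the leading 1-bit.
double: tangent at (3, 9): λ = (3·3² + 10)/(2·9) ≡ 4/7. 7⁻¹ ≡ 8 (mod 11), so λ ≡ 4·8 ≡ 10.
  x = λ² - 3 - 3 = 100 - 6 ≡ 6; y = λ·(3 - 6) - 9 ≡ 5. → (6, 5)
double: tangent at (6, 5): λ = (3·6² + 10)/(2·5) ≡ 8/10. 10⁻¹ ≡ 10 (mod 11), so λ ≡ 8·10 ≡ 3.
  x = λ² - 6 - 6 = 9 - 12 ≡ 8; y = λ·(6 - 8) - 5 ≡ 0. → (8, 0)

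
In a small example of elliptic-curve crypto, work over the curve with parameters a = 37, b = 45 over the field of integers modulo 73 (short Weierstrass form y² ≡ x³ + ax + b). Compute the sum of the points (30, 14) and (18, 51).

(30, 14) + (18, 51). λ = (51 - 14)/(18 - 30) ≡ 37/61 mod 73. 61⁻¹ ≡ 6 (mod 73) since 61·6 = 366 ≡ 1, so λ ≡ 3.
  x = λ² - 30 - 18 = 9 - 48 ≡ 34; y = λ·(30 - 34) - 14 ≡ 47. → (34, 47)

(34, 47)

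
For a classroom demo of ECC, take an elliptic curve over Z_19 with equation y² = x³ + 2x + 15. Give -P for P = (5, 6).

-(5, 6) = (5, -6 mod 19) = (5, 13).

(5, 13)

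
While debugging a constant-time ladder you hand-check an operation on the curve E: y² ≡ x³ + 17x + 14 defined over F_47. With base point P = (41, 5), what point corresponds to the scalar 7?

Repeated addition: build up to 7P.
2P: tangent at (41, 5): λ = (3·41² + 17)/(2·5) ≡ 31/10. 10⁻¹ ≡ 33 (mod 47) since 10·33 = 330 ≡ 1, so λ ≡ 31·33 ≡ 36.
  x = λ² - 41 - 41 = 1296 - 82 ≡ 39; y = λ·(41 - 39) - 5 ≡ 20. → (39, 20)
3P: (39, 20) + (41, 5). λ = (5 - 20)/(41 - 39) ≡ 32/2 mod 47. 2⁻¹ ≡ 24 (mod 47), so λ ≡ 16.
  x = λ² - 39 - 41 = 256 - 80 ≡ 35; y = λ·(39 - 35) - 20 ≡ 44. → (35, 44)
4P: (35, 44) + (41, 5). λ = (5 - 44)/(41 - 35) ≡ 8/6 mod 47. 6⁻¹ ≡ 8 (mod 47) since 6·8 = 48 ≡ 1, so λ ≡ 17.
  x = λ² - 35 - 41 = 289 - 76 ≡ 25; y = λ·(35 - 25) - 44 ≡ 32. → (25, 32)
5P: (25, 32) + (41, 5). λ = (5 - 32)/(41 - 25) ≡ 20/16 mod 47. 16⁻¹ ≡ 3 (mod 47), so λ ≡ 13.
  x = λ² - 25 - 41 = 169 - 66 ≡ 9; y = λ·(25 - 9) - 32 ≡ 35. → (9, 35)
6P: (9, 35) + (41, 5). λ = (5 - 35)/(41 - 9) ≡ 17/32 mod 47. 32⁻¹ ≡ 25 (mod 47), so λ ≡ 2.
  x = λ² - 9 - 41 = 4 - 50 ≡ 1; y = λ·(9 - 1) - 35 ≡ 28. → (1, 28)
7P: (1, 28) + (41, 5). λ = (5 - 28)/(41 - 1) ≡ 24/40 mod 47. 40⁻¹ ≡ 20 (mod 47), so λ ≡ 10.
  x = λ² - 1 - 41 = 100 - 42 ≡ 11; y = λ·(1 - 11) - 28 ≡ 13. → (11, 13)

(11, 13)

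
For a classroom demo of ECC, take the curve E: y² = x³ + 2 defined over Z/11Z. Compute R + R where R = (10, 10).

(7, 2)

tangent at (10, 10): λ = (3·10² + 0)/(2·10) ≡ 3/9. 9⁻¹ ≡ 5 (mod 11), so λ ≡ 3·5 ≡ 4.
  x = λ² - 10 - 10 = 16 - 20 ≡ 7; y = λ·(10 - 7) - 10 ≡ 2. → (7, 2)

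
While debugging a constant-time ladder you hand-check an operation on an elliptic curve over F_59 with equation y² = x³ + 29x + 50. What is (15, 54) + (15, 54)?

tangent at (15, 54): λ = (3·15² + 29)/(2·54) ≡ 55/49. 49⁻¹ ≡ 53 (mod 59) since 49·53 = 2597 ≡ 1, so λ ≡ 55·53 ≡ 24.
  x = λ² - 15 - 15 = 576 - 30 ≡ 15; y = λ·(15 - 15) - 54 ≡ 5. → (15, 5)

(15, 5)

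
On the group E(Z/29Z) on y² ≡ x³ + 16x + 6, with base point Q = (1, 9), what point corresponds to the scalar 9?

Double-and-add on 9 = (1001)₂. Start with Q = (1, 9) for the leading 1-bit.
double: tangent at (1, 9): λ = (3·1² + 16)/(2·9) ≡ 19/18. 18⁻¹ ≡ 21 (mod 29), so λ ≡ 19·21 ≡ 22.
  x = λ² - 1 - 1 = 484 - 2 ≡ 18; y = λ·(1 - 18) - 9 ≡ 23. → (18, 23)
double: tangent at (18, 23): λ = (3·18² + 16)/(2·23) ≡ 2/17. 17⁻¹ ≡ 12 (mod 29), so λ ≡ 2·12 ≡ 24.
  x = λ² - 18 - 18 = 576 - 36 ≡ 18; y = λ·(18 - 18) - 23 ≡ 6. → (18, 6)
double: tangent at (18, 6): λ = (3·18² + 16)/(2·6) ≡ 2/12. 12⁻¹ ≡ 17 (mod 29) since 12·17 = 204 ≡ 1, so λ ≡ 2·17 ≡ 5.
  x = λ² - 18 - 18 = 25 - 36 ≡ 18; y = λ·(18 - 18) - 6 ≡ 23. → (18, 23)
add Q: (18, 23) + (1, 9). λ = (9 - 23)/(1 - 18) ≡ 15/12 mod 29. 12⁻¹ ≡ 17 (mod 29) since 12·17 = 204 ≡ 1, so λ ≡ 23.
  x = λ² - 18 - 1 = 529 - 19 ≡ 17; y = λ·(18 - 17) - 23 ≡ 0. → (17, 0)

(17, 0)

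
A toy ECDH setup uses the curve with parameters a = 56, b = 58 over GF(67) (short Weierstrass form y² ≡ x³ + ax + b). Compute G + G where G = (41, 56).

tangent at (41, 56): λ = (3·41² + 56)/(2·56) ≡ 7/45. 45⁻¹ ≡ 3 (mod 67), so λ ≡ 7·3 ≡ 21.
  x = λ² - 41 - 41 = 441 - 82 ≡ 24; y = λ·(41 - 24) - 56 ≡ 33. → (24, 33)

(24, 33)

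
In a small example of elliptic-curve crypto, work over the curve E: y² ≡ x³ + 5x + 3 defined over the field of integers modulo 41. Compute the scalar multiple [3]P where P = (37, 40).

Repeated addition: build up to 3P.
2P: tangent at (37, 40): λ = (3·37² + 5)/(2·40) ≡ 12/39. 39⁻¹ ≡ 20 (mod 41), so λ ≡ 12·20 ≡ 35.
  x = λ² - 37 - 37 = 1225 - 74 ≡ 3; y = λ·(37 - 3) - 40 ≡ 2. → (3, 2)
3P: (3, 2) + (37, 40). λ = (40 - 2)/(37 - 3) ≡ 38/34 mod 41. 34⁻¹ ≡ 35 (mod 41), so λ ≡ 18.
  x = λ² - 3 - 37 = 324 - 40 ≡ 38; y = λ·(3 - 38) - 2 ≡ 24. → (38, 24)

(38, 24)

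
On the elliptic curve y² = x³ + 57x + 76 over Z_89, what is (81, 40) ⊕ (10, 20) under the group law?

(81, 40) + (10, 20). λ = (20 - 40)/(10 - 81) ≡ 69/18 mod 89. 18⁻¹ ≡ 5 (mod 89), so λ ≡ 78.
  x = λ² - 81 - 10 = 6084 - 91 ≡ 30; y = λ·(81 - 30) - 40 ≡ 22. → (30, 22)

(30, 22)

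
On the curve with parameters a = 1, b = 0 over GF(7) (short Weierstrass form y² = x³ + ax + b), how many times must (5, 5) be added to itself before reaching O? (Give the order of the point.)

8

2P: tangent at (5, 5): λ = (3·5² + 1)/(2·5) ≡ 6/3. 3⁻¹ ≡ 5 (mod 7) since 3·5 = 15 ≡ 1, so λ ≡ 6·5 ≡ 2.
  x = λ² - 5 - 5 = 4 - 10 ≡ 1; y = λ·(5 - 1) - 5 ≡ 3. → (1, 3)
3P: (1, 3) + (5, 5). λ = (5 - 3)/(5 - 1) ≡ 2/4 mod 7. 4⁻¹ ≡ 2 (mod 7), so λ ≡ 4.
  x = λ² - 1 - 5 = 16 - 6 ≡ 3; y = λ·(1 - 3) - 3 ≡ 3. → (3, 3)
4P: (3, 3) + (5, 5). λ = (5 - 3)/(5 - 3) ≡ 2/2 mod 7. 2⁻¹ ≡ 4 (mod 7) since 2·4 = 8 ≡ 1, so λ ≡ 1.
  x = λ² - 3 - 5 = 1 - 8 ≡ 0; y = λ·(3 - 0) - 3 ≡ 0. → (0, 0)
5P: (0, 0) + (5, 5). λ = (5 - 0)/(5 - 0) ≡ 5/5 mod 7. 5⁻¹ ≡ 3 (mod 7), so λ ≡ 1.
  x = λ² - 0 - 5 = 1 - 5 ≡ 3; y = λ·(0 - 3) - 0 ≡ 4. → (3, 4)
6P: (3, 4) + (5, 5). λ = (5 - 4)/(5 - 3) ≡ 1/2 mod 7. 2⁻¹ ≡ 4 (mod 7) since 2·4 = 8 ≡ 1, so λ ≡ 4.
  x = λ² - 3 - 5 = 16 - 8 ≡ 1; y = λ·(3 - 1) - 4 ≡ 4. → (1, 4)
7P: (1, 4) + (5, 5). λ = (5 - 4)/(5 - 1) ≡ 1/4 mod 7. 4⁻¹ ≡ 2 (mod 7), so λ ≡ 2.
  x = λ² - 1 - 5 = 4 - 6 ≡ 5; y = λ·(1 - 5) - 4 ≡ 2. → (5, 2)
8P: (5, 2) + (5, 5): same x and y₁ ≡ -y₂, so the sum is O.
8P = O, so the order is 8.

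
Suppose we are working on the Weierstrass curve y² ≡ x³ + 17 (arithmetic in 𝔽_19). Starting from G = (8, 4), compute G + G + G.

Repeated addition: build up to 3G.
2G: tangent at (8, 4): λ = (3·8² + 0)/(2·4) ≡ 2/8. 8⁻¹ ≡ 12 (mod 19) since 8·12 = 96 ≡ 1, so λ ≡ 2·12 ≡ 5.
  x = λ² - 8 - 8 = 25 - 16 ≡ 9; y = λ·(8 - 9) - 4 ≡ 10. → (9, 10)
3G: (9, 10) + (8, 4). λ = (4 - 10)/(8 - 9) ≡ 13/18 mod 19. 18⁻¹ ≡ 18 (mod 19), so λ ≡ 6.
  x = λ² - 9 - 8 = 36 - 17 ≡ 0; y = λ·(9 - 0) - 10 ≡ 6. → (0, 6)

(0, 6)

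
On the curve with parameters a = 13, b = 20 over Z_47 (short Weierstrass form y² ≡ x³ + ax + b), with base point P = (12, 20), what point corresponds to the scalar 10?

(25, 32)

Repeated addition: build up to 10P.
2P: tangent at (12, 20): λ = (3·12² + 13)/(2·20) ≡ 22/40. 40⁻¹ ≡ 20 (mod 47) since 40·20 = 800 ≡ 1, so λ ≡ 22·20 ≡ 17.
  x = λ² - 12 - 12 = 289 - 24 ≡ 30; y = λ·(12 - 30) - 20 ≡ 3. → (30, 3)
3P: (30, 3) + (12, 20). λ = (20 - 3)/(12 - 30) ≡ 17/29 mod 47. 29⁻¹ ≡ 13 (mod 47) since 29·13 = 377 ≡ 1, so λ ≡ 33.
  x = λ² - 30 - 12 = 1089 - 42 ≡ 13; y = λ·(30 - 13) - 3 ≡ 41. → (13, 41)
4P: (13, 41) + (12, 20). λ = (20 - 41)/(12 - 13) ≡ 26/46 mod 47. 46⁻¹ ≡ 46 (mod 47), so λ ≡ 21.
  x = λ² - 13 - 12 = 441 - 25 ≡ 40; y = λ·(13 - 40) - 41 ≡ 3. → (40, 3)
5P: (40, 3) + (12, 20). λ = (20 - 3)/(12 - 40) ≡ 17/19 mod 47. 19⁻¹ ≡ 5 (mod 47), so λ ≡ 38.
  x = λ² - 40 - 12 = 1444 - 52 ≡ 29; y = λ·(40 - 29) - 3 ≡ 39. → (29, 39)
6P: (29, 39) + (12, 20). λ = (20 - 39)/(12 - 29) ≡ 28/30 mod 47. 30⁻¹ ≡ 11 (mod 47) since 30·11 = 330 ≡ 1, so λ ≡ 26.
  x = λ² - 29 - 12 = 676 - 41 ≡ 24; y = λ·(29 - 24) - 39 ≡ 44. → (24, 44)
7P: (24, 44) + (12, 20). λ = (20 - 44)/(12 - 24) ≡ 23/35 mod 47. 35⁻¹ ≡ 43 (mod 47) since 35·43 = 1505 ≡ 1, so λ ≡ 2.
  x = λ² - 24 - 12 = 4 - 36 ≡ 15; y = λ·(24 - 15) - 44 ≡ 21. → (15, 21)
8P: (15, 21) + (12, 20). λ = (20 - 21)/(12 - 15) ≡ 46/44 mod 47. 44⁻¹ ≡ 31 (mod 47) since 44·31 = 1364 ≡ 1, so λ ≡ 16.
  x = λ² - 15 - 12 = 256 - 27 ≡ 41; y = λ·(15 - 41) - 21 ≡ 33. → (41, 33)
9P: (41, 33) + (12, 20). λ = (20 - 33)/(12 - 41) ≡ 34/18 mod 47. 18⁻¹ ≡ 34 (mod 47) since 18·34 = 612 ≡ 1, so λ ≡ 28.
  x = λ² - 41 - 12 = 784 - 53 ≡ 26; y = λ·(41 - 26) - 33 ≡ 11. → (26, 11)
10P: (26, 11) + (12, 20). λ = (20 - 11)/(12 - 26) ≡ 9/33 mod 47. 33⁻¹ ≡ 10 (mod 47), so λ ≡ 43.
  x = λ² - 26 - 12 = 1849 - 38 ≡ 25; y = λ·(26 - 25) - 11 ≡ 32. → (25, 32)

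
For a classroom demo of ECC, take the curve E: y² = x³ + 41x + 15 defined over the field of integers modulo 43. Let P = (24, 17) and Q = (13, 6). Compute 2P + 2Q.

First 2P:
Repeated addition: build up to 2P.
2P: tangent at (24, 17): λ = (3·24² + 41)/(2·17) ≡ 6/34. 34⁻¹ ≡ 19 (mod 43), so λ ≡ 6·19 ≡ 28.
  x = λ² - 24 - 24 = 784 - 48 ≡ 5; y = λ·(24 - 5) - 17 ≡ 42. → (5, 42)
2P = (5, 42).
Next 2Q:
Repeated addition: build up to 2Q.
2Q: tangent at (13, 6): λ = (3·13² + 41)/(2·6) ≡ 32/12. 12⁻¹ ≡ 18 (mod 43), so λ ≡ 32·18 ≡ 17.
  x = λ² - 13 - 13 = 289 - 26 ≡ 5; y = λ·(13 - 5) - 6 ≡ 1. → (5, 1)
2Q = (5, 1).
Finally 2P + 2Q:
(5, 42) + (5, 1): same x and y₁ ≡ -y₂, so the sum is 𝒪.

O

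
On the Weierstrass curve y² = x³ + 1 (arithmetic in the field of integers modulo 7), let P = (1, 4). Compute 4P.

Repeated addition: build up to 4P.
2P: tangent at (1, 4): λ = (3·1² + 0)/(2·4) ≡ 3/1. 1⁻¹ ≡ 1 (mod 7), so λ ≡ 3·1 ≡ 3.
  x = λ² - 1 - 1 = 9 - 2 ≡ 0; y = λ·(1 - 0) - 4 ≡ 6. → (0, 6)
3P: (0, 6) + (1, 4). λ = (4 - 6)/(1 - 0) ≡ 5/1 mod 7. 1⁻¹ ≡ 1 (mod 7), so λ ≡ 5.
  x = λ² - 0 - 1 = 25 - 1 ≡ 3; y = λ·(0 - 3) - 6 ≡ 0. → (3, 0)
4P: (3, 0) + (1, 4). λ = (4 - 0)/(1 - 3) ≡ 4/5 mod 7. 5⁻¹ ≡ 3 (mod 7), so λ ≡ 5.
  x = λ² - 3 - 1 = 25 - 4 ≡ 0; y = λ·(3 - 0) - 0 ≡ 1. → (0, 1)

(0, 1)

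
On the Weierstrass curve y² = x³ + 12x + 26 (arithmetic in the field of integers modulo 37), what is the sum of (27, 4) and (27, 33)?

The two points share x = 27 and their y-coordinates satisfy 4 + 33 ≡ 0 (mod 37), so they are inverses. Their sum is O.

O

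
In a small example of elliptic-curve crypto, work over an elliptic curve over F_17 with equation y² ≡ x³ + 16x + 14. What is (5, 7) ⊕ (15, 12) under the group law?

(10, 16)

(5, 7) + (15, 12). λ = (12 - 7)/(15 - 5) ≡ 5/10 mod 17. 10⁻¹ ≡ 12 (mod 17), so λ ≡ 9.
  x = λ² - 5 - 15 = 81 - 20 ≡ 10; y = λ·(5 - 10) - 7 ≡ 16. → (10, 16)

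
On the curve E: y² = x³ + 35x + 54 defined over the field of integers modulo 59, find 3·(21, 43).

(51, 18)

Write G = (21, 43).
Repeated addition: build up to 3G.
2G: tangent at (21, 43): λ = (3·21² + 35)/(2·43) ≡ 1/27. 27⁻¹ ≡ 35 (mod 59), so λ ≡ 1·35 ≡ 35.
  x = λ² - 21 - 21 = 1225 - 42 ≡ 3; y = λ·(21 - 3) - 43 ≡ 56. → (3, 56)
3G: (3, 56) + (21, 43). λ = (43 - 56)/(21 - 3) ≡ 46/18 mod 59. 18⁻¹ ≡ 23 (mod 59) since 18·23 = 414 ≡ 1, so λ ≡ 55.
  x = λ² - 3 - 21 = 3025 - 24 ≡ 51; y = λ·(3 - 51) - 56 ≡ 18. → (51, 18)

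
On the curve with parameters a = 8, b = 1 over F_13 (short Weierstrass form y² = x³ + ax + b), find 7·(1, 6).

(5, 7)

Write P = (1, 6).
Double-and-add on 7 = (111)₂. Start with P = (1, 6) for the leading 1-bit.
double: tangent at (1, 6): λ = (3·1² + 8)/(2·6) ≡ 11/12. 12⁻¹ ≡ 12 (mod 13) since 12·12 = 144 ≡ 1, so λ ≡ 11·12 ≡ 2.
  x = λ² - 1 - 1 = 4 - 2 ≡ 2; y = λ·(1 - 2) - 6 ≡ 5. → (2, 5)
add P: (2, 5) + (1, 6). λ = (6 - 5)/(1 - 2) ≡ 1/12 mod 13. 12⁻¹ ≡ 12 (mod 13), so λ ≡ 12.
  x = λ² - 2 - 1 = 144 - 3 ≡ 11; y = λ·(2 - 11) - 5 ≡ 4. → (11, 4)
double: tangent at (11, 4): λ = (3·11² + 8)/(2·4) ≡ 7/8. 8⁻¹ ≡ 5 (mod 13), so λ ≡ 7·5 ≡ 9.
  x = λ² - 11 - 11 = 81 - 22 ≡ 7; y = λ·(11 - 7) - 4 ≡ 6. → (7, 6)
add P: (7, 6) + (1, 6). λ = (6 - 6)/(1 - 7) ≡ 0/7 mod 13. 7⁻¹ ≡ 2 (mod 13), so λ ≡ 0.
  x = λ² - 7 - 1 = 0 - 8 ≡ 5; y = λ·(7 - 5) - 6 ≡ 7. → (5, 7)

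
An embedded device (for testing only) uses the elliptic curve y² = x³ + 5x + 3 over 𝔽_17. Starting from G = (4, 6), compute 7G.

O

Repeated addition: build up to 7G.
2G: tangent at (4, 6): λ = (3·4² + 5)/(2·6) ≡ 2/12. 12⁻¹ ≡ 10 (mod 17), so λ ≡ 2·10 ≡ 3.
  x = λ² - 4 - 4 = 9 - 8 ≡ 1; y = λ·(4 - 1) - 6 ≡ 3. → (1, 3)
3G: (1, 3) + (4, 6). λ = (6 - 3)/(4 - 1) ≡ 3/3 mod 17. 3⁻¹ ≡ 6 (mod 17) since 3·6 = 18 ≡ 1, so λ ≡ 1.
  x = λ² - 1 - 4 = 1 - 5 ≡ 13; y = λ·(1 - 13) - 3 ≡ 2. → (13, 2)
4G: (13, 2) + (4, 6). λ = (6 - 2)/(4 - 13) ≡ 4/8 mod 17. 8⁻¹ ≡ 15 (mod 17), so λ ≡ 9.
  x = λ² - 13 - 4 = 81 - 17 ≡ 13; y = λ·(13 - 13) - 2 ≡ 15. → (13, 15)
5G: (13, 15) + (4, 6). λ = (6 - 15)/(4 - 13) ≡ 8/8 mod 17. 8⁻¹ ≡ 15 (mod 17) since 8·15 = 120 ≡ 1, so λ ≡ 1.
  x = λ² - 13 - 4 = 1 - 17 ≡ 1; y = λ·(13 - 1) - 15 ≡ 14. → (1, 14)
6G: (1, 14) + (4, 6). λ = (6 - 14)/(4 - 1) ≡ 9/3 mod 17. 3⁻¹ ≡ 6 (mod 17), so λ ≡ 3.
  x = λ² - 1 - 4 = 9 - 5 ≡ 4; y = λ·(1 - 4) - 14 ≡ 11. → (4, 11)
7G: (4, 11) + (4, 6): same x and y₁ ≡ -y₂, so the sum is O.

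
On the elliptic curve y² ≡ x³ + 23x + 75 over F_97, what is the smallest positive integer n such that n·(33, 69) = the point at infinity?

2P: tangent at (33, 69): λ = (3·33² + 23)/(2·69) ≡ 89/41. 41⁻¹ ≡ 71 (mod 97), so λ ≡ 89·71 ≡ 14.
  x = λ² - 33 - 33 = 196 - 66 ≡ 33; y = λ·(33 - 33) - 69 ≡ 28. → (33, 28)
3P: (33, 28) + (33, 69): same x and y₁ ≡ -y₂, so the sum is the point at infinity.
3P = the point at infinity, so the order is 3.

3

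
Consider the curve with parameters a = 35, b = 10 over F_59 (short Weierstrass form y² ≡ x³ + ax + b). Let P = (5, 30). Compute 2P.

(54, 8)

tangent at (5, 30): λ = (3·5² + 35)/(2·30) ≡ 51/1. 1⁻¹ ≡ 1 (mod 59), so λ ≡ 51·1 ≡ 51.
  x = λ² - 5 - 5 = 2601 - 10 ≡ 54; y = λ·(5 - 54) - 30 ≡ 8. → (54, 8)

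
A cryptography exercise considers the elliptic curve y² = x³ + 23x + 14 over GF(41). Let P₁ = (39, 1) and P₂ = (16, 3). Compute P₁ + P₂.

(26, 5)

(39, 1) + (16, 3). λ = (3 - 1)/(16 - 39) ≡ 2/18 mod 41. 18⁻¹ ≡ 16 (mod 41), so λ ≡ 32.
  x = λ² - 39 - 16 = 1024 - 55 ≡ 26; y = λ·(39 - 26) - 1 ≡ 5. → (26, 5)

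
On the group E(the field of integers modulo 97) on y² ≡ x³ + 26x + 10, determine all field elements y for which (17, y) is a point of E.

none

x³ + 26x + 10 = 5365 ≡ 30 (mod 97).
30 is a non-residue mod 97; no y exists.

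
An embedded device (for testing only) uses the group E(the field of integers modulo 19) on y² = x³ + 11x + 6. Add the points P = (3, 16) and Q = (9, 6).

(3, 16) + (9, 6). λ = (6 - 16)/(9 - 3) ≡ 9/6 mod 19. 6⁻¹ ≡ 16 (mod 19), so λ ≡ 11.
  x = λ² - 3 - 9 = 121 - 12 ≡ 14; y = λ·(3 - 14) - 16 ≡ 15. → (14, 15)

(14, 15)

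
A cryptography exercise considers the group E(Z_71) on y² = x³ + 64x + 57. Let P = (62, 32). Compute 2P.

(23, 63)

tangent at (62, 32): λ = (3·62² + 64)/(2·32) ≡ 23/64. 64⁻¹ ≡ 10 (mod 71), so λ ≡ 23·10 ≡ 17.
  x = λ² - 62 - 62 = 289 - 124 ≡ 23; y = λ·(62 - 23) - 32 ≡ 63. → (23, 63)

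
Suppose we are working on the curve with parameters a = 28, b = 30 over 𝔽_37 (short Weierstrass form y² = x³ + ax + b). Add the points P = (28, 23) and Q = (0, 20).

(5, 31)

(28, 23) + (0, 20). λ = (20 - 23)/(0 - 28) ≡ 34/9 mod 37. 9⁻¹ ≡ 33 (mod 37), so λ ≡ 12.
  x = λ² - 28 - 0 = 144 - 28 ≡ 5; y = λ·(28 - 5) - 23 ≡ 31. → (5, 31)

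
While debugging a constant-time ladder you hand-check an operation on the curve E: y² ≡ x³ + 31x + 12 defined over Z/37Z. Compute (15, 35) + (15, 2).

The two points share x = 15 and their y-coordinates satisfy 35 + 2 ≡ 0 (mod 37), so they are inverses. Their sum is O.

O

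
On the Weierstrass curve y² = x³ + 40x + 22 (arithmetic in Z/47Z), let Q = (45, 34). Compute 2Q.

tangent at (45, 34): λ = (3·45² + 40)/(2·34) ≡ 5/21. 21⁻¹ ≡ 9 (mod 47), so λ ≡ 5·9 ≡ 45.
  x = λ² - 45 - 45 = 2025 - 90 ≡ 8; y = λ·(45 - 8) - 34 ≡ 33. → (8, 33)

(8, 33)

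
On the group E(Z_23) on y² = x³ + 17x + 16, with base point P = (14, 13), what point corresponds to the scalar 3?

(9, 22)

Repeated addition: build up to 3P.
2P: tangent at (14, 13): λ = (3·14² + 17)/(2·13) ≡ 7/3. 3⁻¹ ≡ 8 (mod 23) since 3·8 = 24 ≡ 1, so λ ≡ 7·8 ≡ 10.
  x = λ² - 14 - 14 = 100 - 28 ≡ 3; y = λ·(14 - 3) - 13 ≡ 5. → (3, 5)
3P: (3, 5) + (14, 13). λ = (13 - 5)/(14 - 3) ≡ 8/11 mod 23. 11⁻¹ ≡ 21 (mod 23) since 11·21 = 231 ≡ 1, so λ ≡ 7.
  x = λ² - 3 - 14 = 49 - 17 ≡ 9; y = λ·(3 - 9) - 5 ≡ 22. → (9, 22)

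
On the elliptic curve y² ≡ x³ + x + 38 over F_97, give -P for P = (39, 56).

-(39, 56) = (39, -56 mod 97) = (39, 41).

(39, 41)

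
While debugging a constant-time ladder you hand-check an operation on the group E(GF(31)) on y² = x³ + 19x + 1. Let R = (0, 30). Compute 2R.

(5, 2)

tangent at (0, 30): λ = (3·0² + 19)/(2·30) ≡ 19/29. 29⁻¹ ≡ 15 (mod 31), so λ ≡ 19·15 ≡ 6.
  x = λ² - 0 - 0 = 36 - 0 ≡ 5; y = λ·(0 - 5) - 30 ≡ 2. → (5, 2)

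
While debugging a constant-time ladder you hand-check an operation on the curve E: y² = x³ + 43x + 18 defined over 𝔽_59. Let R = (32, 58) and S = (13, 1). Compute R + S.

(32, 58) + (13, 1). λ = (1 - 58)/(13 - 32) ≡ 2/40 mod 59. 40⁻¹ ≡ 31 (mod 59), so λ ≡ 3.
  x = λ² - 32 - 13 = 9 - 45 ≡ 23; y = λ·(32 - 23) - 58 ≡ 28. → (23, 28)

(23, 28)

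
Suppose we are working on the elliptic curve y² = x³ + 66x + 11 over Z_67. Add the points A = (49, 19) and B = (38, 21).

(57, 19)

(49, 19) + (38, 21). λ = (21 - 19)/(38 - 49) ≡ 2/56 mod 67. 56⁻¹ ≡ 6 (mod 67), so λ ≡ 12.
  x = λ² - 49 - 38 = 144 - 87 ≡ 57; y = λ·(49 - 57) - 19 ≡ 19. → (57, 19)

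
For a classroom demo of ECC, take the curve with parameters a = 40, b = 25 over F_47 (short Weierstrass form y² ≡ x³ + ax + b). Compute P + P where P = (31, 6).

tangent at (31, 6): λ = (3·31² + 40)/(2·6) ≡ 9/12. 12⁻¹ ≡ 4 (mod 47), so λ ≡ 9·4 ≡ 36.
  x = λ² - 31 - 31 = 1296 - 62 ≡ 12; y = λ·(31 - 12) - 6 ≡ 20. → (12, 20)

(12, 20)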